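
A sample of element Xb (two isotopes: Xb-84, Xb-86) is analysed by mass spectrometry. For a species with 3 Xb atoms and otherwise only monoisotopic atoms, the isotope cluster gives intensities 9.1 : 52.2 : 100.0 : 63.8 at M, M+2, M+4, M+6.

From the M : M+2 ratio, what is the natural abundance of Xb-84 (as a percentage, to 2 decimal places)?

Write p for the Xb-84 fraction. I(M+2)/I(M) = [C(3,1)·p^2·(1−p)] / p^3 = 3·(1−p)/p = 52.2/9.1 = 5.7363
(1−p)/p = 5.7363/3 = 1.9121  ⇒  p = 1/(1 + 1.9121) = 0.3434
Xb-84: 34.34%, Xb-86: 65.66%.

34.34%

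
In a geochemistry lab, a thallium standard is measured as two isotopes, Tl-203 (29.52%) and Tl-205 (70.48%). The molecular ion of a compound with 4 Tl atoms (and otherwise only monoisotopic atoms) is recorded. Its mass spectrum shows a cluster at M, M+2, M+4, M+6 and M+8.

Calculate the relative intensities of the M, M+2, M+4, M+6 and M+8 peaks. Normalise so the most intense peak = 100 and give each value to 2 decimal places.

Each Tl atom is independently Tl-203 (p = 0.2952) or Tl-205 (q = 0.7048); the cluster is the binomial expansion (p + q)^4.
P(M) = 0.2952^4 = 0.007594
P(M+2) = 4 × 0.2952^3 × 0.7048^1 = 0.072523
P(M+4) = 6 × 0.2952^2 × 0.7048^2 = 0.259726
P(M+6) = 4 × 0.2952^1 × 0.7048^3 = 0.413403
P(M+8) = 0.7048^4 = 0.246754
The M+6 peak is largest (0.413403); scaling to 100 gives 1.84 : 17.54 : 62.83 : 100.00 : 59.69.

1.84 : 17.54 : 62.83 : 100.00 : 59.69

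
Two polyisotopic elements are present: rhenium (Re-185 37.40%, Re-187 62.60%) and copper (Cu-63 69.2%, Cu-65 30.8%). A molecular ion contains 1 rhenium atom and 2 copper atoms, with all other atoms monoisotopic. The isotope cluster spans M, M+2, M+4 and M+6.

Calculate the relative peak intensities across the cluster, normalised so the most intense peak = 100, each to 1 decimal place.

Rhenium pattern (n=1): 0.3740 : 0.6260
Copper pattern (n=2): 0.478864 : 0.426272 : 0.094864
Convolve the two distributions (both contribute in 2-u steps):
  M: 0.3740×0.478864 = 0.179095
  M+2: 0.3740×0.426272 + 0.6260×0.478864 = 0.459195
  M+4: 0.3740×0.094864 + 0.6260×0.426272 = 0.302325
  M+6: 0.6260×0.094864 = 0.059385
Scale to base peak (0.459195) = 100: 39.0 : 100.0 : 65.8 : 12.9

39.0 : 100.0 : 65.8 : 12.9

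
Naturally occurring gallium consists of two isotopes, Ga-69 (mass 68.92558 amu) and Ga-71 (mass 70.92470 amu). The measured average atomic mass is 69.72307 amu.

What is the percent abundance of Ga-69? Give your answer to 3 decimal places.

60.108%

With x = fraction of Ga-69 (so Ga-71 is 1 − x):
68.92558·x + 70.92470·(1 − x) = 69.72307
(68.92558 − 70.92470)·x = 69.72307 − 70.92470
x = -1.20163 / -1.99912 = 0.60108 → 60.108% Ga-69, 39.892% Ga-71.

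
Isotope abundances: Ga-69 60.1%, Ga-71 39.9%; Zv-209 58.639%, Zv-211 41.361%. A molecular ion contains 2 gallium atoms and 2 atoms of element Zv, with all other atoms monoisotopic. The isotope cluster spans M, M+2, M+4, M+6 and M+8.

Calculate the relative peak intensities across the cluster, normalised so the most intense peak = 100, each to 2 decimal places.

35.57 : 97.41 : 100.00 : 45.61 : 7.80

Gallium pattern (n=2): 0.361201 : 0.479598 : 0.159201
Element Zv pattern (n=2): 0.34385323 : 0.48507354 : 0.17107323
Convolve the two distributions (both contribute in 2-u steps):
  M: 0.361201×0.34385323 = 0.124200
  M+2: 0.361201×0.48507354 + 0.479598×0.34385323 = 0.340120
  M+4: 0.361201×0.17107323 + 0.479598×0.48507354 + 0.159201×0.34385323 = 0.349174
  M+6: 0.479598×0.17107323 + 0.159201×0.48507354 = 0.159271
  M+8: 0.159201×0.17107323 = 0.027235
Scale to base peak (0.349174) = 100: 35.57 : 97.41 : 100.00 : 45.61 : 7.80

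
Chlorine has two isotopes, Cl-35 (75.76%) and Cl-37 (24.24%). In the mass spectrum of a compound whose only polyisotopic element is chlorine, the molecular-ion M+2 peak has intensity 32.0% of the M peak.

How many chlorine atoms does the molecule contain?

1

For n independent Cl atoms, I(M+2)/I(M) = n · (abundance Cl-37) / (abundance Cl-35) = n · 0.2424/0.7576.
n = 0.320 × 0.7576/0.2424 = 1.00 ≈ 1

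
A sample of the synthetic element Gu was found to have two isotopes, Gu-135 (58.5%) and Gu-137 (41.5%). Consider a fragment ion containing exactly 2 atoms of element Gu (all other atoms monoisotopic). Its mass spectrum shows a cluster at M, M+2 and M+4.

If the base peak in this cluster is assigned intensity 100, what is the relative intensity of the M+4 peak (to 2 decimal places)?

35.47

Binomial terms of (0.585 + 0.415)^2: M 0.3422, M+2 0.4856, M+4 0.1722 → M+2 is the base peak.
P(M+2) = C(2,1) × 0.585^1 × 0.415^1 = 2 × 0.5850 × 0.4150 = 0.485550 (base)
P(M+4) = C(2,2) × 0.585^0 × 0.415^2 = 1 × 1.0000 × 0.172225 = 0.172225
Relative intensity = 0.172225 / 0.485550 × 100 = 35.47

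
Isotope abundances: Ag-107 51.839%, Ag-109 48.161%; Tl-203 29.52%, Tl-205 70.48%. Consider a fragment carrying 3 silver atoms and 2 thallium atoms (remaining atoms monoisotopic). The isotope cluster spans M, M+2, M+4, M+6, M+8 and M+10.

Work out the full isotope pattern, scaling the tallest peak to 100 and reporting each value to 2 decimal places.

Silver pattern (n=3): 0.13930601 : 0.38826655 : 0.36071887 : 0.11170857
Thallium pattern (n=2): 0.08714304 : 0.41611392 : 0.49674304
Convolve the two distributions (both contribute in 2-u steps):
  M: 0.13930601×0.08714304 = 0.012140
  M+2: 0.13930601×0.41611392 + 0.38826655×0.08714304 = 0.091802
  M+4: 0.13930601×0.49674304 + 0.38826655×0.41611392 + 0.36071887×0.08714304 = 0.262197
  M+6: 0.38826655×0.49674304 + 0.36071887×0.41611392 + 0.11170857×0.08714304 = 0.352703
  M+8: 0.36071887×0.49674304 + 0.11170857×0.41611392 = 0.225668
  M+10: 0.11170857×0.49674304 = 0.055490
Scale to base peak (0.352703) = 100: 3.44 : 26.03 : 74.34 : 100.00 : 63.98 : 15.73

3.44 : 26.03 : 74.34 : 100.00 : 63.98 : 15.73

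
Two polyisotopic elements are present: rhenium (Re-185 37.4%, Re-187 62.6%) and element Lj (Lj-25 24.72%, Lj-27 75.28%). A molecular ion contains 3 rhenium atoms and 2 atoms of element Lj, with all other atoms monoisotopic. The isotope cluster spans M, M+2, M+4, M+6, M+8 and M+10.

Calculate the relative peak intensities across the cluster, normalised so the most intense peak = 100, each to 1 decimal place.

0.9 : 10.4 : 45.3 : 96.2 : 100.0 : 40.8

Rhenium pattern (n=3): 0.05231362 : 0.26268713 : 0.43968487 : 0.24531438
Element Lj pattern (n=2): 0.06110784 : 0.37218432 : 0.56670784
Convolve the two distributions (both contribute in 2-u steps):
  M: 0.05231362×0.06110784 = 0.003197
  M+2: 0.05231362×0.37218432 + 0.26268713×0.06110784 = 0.035523
  M+4: 0.05231362×0.56670784 + 0.26268713×0.37218432 + 0.43968487×0.06110784 = 0.154283
  M+6: 0.26268713×0.56670784 + 0.43968487×0.37218432 + 0.24531438×0.06110784 = 0.327501
  M+8: 0.43968487×0.56670784 + 0.24531438×0.37218432 = 0.340475
  M+10: 0.24531438×0.56670784 = 0.139022
Scale to base peak (0.340475) = 100: 0.9 : 10.4 : 45.3 : 96.2 : 100.0 : 40.8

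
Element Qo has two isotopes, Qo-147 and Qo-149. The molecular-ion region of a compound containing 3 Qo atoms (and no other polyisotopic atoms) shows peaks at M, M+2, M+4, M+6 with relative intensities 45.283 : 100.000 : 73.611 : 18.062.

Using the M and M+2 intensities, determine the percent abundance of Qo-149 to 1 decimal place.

42.4%

Let p = fractional abundance of Qo-147. I(M+2)/I(M) = [C(3,1)·p^2·(1−p)] / p^3 = 3·(1−p)/p = 100.000/45.283 = 2.2083
(1−p)/p = 2.2083/3 = 0.7361  ⇒  p = 1/(1 + 0.7361) = 0.5760
Qo-147: 57.6%, Qo-149: 42.4%.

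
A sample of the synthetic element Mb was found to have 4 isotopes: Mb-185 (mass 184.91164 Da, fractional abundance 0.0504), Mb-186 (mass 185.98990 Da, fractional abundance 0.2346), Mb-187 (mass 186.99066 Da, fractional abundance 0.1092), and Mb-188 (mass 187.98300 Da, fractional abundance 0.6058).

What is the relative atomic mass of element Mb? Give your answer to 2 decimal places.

187.25 Da

Ar = Σ fᵢ·mᵢ = 0.0504 × 184.91164 + 0.2346 × 185.98990 + 0.1092 × 186.99066 + 0.6058 × 187.98300
= 9.319547 + 43.633231 + 20.419380 + 113.880101 = 187.252259 Da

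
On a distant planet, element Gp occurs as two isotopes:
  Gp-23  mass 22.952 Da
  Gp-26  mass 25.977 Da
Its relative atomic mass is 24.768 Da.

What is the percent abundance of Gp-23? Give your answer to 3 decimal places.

39.967%

Writing the weighted mean with unknown fraction x of Gp-23:
22.952·x + 25.977·(1 − x) = 24.768
(22.952 − 25.977)·x = 24.768 − 25.977
x = -1.209 / -3.025 = 0.39967 → 39.967% Gp-23, 60.033% Gp-26.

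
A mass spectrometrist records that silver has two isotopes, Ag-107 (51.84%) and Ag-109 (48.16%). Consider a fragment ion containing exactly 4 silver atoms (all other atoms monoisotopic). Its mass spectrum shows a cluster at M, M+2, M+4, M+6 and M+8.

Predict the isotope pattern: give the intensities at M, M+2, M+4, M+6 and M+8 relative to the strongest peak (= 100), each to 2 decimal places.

Expanding (0.5184 + 0.4816)^4:
P(M) = 0.5184^4 = 0.072220
P(M+2) = 4 × 0.5184^3 × 0.4816^1 = 0.268375
P(M+4) = 6 × 0.5184^2 × 0.4816^2 = 0.373985
P(M+6) = 4 × 0.5184^1 × 0.4816^3 = 0.231624
P(M+8) = 0.4816^4 = 0.053795
The M+4 peak is largest (0.373985); scaling to 100 gives 19.31 : 71.76 : 100.00 : 61.93 : 14.38.

19.31 : 71.76 : 100.00 : 61.93 : 14.38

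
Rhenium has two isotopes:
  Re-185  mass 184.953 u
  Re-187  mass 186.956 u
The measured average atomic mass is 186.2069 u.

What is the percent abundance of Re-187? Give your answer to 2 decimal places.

62.60%

With x = fraction of Re-185 (so Re-187 is 1 − x):
184.953·x + 186.956·(1 − x) = 186.2069
(184.953 − 186.956)·x = 186.2069 − 186.956
x = -0.7491 / -2.003 = 0.37399 → 37.40% Re-185, 62.60% Re-187.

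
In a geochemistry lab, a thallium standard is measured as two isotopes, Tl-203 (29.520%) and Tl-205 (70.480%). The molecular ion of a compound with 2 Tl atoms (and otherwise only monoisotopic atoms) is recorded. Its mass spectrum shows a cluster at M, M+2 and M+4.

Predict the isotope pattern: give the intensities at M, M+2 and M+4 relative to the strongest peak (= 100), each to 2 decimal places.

17.54 : 83.77 : 100.00

The 2 Tl atoms are independent, so intensities follow the terms of (0.29520 + 0.70480)^2.
P(M) = 0.29520^2 = 0.087143
P(M+2) = 2 × 0.29520^1 × 0.70480^1 = 0.416114
P(M+4) = 0.70480^2 = 0.496743
The M+4 peak is largest (0.496743); scaling to 100 gives 17.54 : 83.77 : 100.00.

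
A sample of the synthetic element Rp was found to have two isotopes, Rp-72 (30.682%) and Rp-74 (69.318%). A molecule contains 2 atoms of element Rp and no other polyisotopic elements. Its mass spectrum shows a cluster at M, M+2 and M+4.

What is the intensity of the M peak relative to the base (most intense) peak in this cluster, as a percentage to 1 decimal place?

19.6%

(0.30682 + 0.69318)^2 gives M 0.0941, M+2 0.4254, M+4 0.4805; the largest is M+4.
P(M+4) = C(2,2) × 0.30682^0 × 0.69318^2 = 1 × 1.0000 × 0.48049851 = 0.480499 (base)
P(M) = C(2,0) × 0.30682^2 × 0.69318^0 = 1 × 0.09413851 × 1.0000 = 0.094139
Relative intensity = 0.094139 / 0.480499 × 100 = 19.6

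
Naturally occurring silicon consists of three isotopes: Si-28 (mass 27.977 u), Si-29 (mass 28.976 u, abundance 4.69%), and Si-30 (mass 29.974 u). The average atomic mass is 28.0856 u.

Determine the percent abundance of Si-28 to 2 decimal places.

Let x and y be the fractions of Si-28 and Si-30. Then x + y = 1 − 0.0469 = 0.9531 and 27.977x + 29.974y = 28.0856 − 0.0469×28.976 = 26.7266256.
Substituting: 27.977x + 29.974(0.9531 − x) = 26.7266256
(27.977 − 29.974)x = -1.8415938  ⇒  x = 0.92218, y = 0.03092
Si-28: 92.22%, Si-30: 3.09%.

92.22%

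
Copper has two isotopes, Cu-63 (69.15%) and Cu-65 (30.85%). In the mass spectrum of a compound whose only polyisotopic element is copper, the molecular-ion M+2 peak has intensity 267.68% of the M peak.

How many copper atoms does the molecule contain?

6

With n Cu atoms, P(M+2)/P(M) = C(n,1)·p^(n−1)q / p^n = n·q/p = n · 0.3085/0.6915.
n = 2.6768 × 0.6915/0.3085 = 6.00 ≈ 6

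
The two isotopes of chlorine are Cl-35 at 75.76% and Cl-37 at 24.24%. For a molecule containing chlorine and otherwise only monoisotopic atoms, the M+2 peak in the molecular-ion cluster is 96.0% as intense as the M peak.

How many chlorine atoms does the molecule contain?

With n Cl atoms, P(M+2)/P(M) = C(n,1)·p^(n−1)q / p^n = n·q/p = n · 0.2424/0.7576.
n = 0.960 × 0.7576/0.2424 = 3.00 ≈ 3

3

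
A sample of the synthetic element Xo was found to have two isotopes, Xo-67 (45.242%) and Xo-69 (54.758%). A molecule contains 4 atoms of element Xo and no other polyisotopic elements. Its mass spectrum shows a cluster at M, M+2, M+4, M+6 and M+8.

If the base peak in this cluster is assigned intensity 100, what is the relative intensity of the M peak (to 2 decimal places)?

11.38

(0.45242 + 0.54758)^4 gives M 0.0419, M+2 0.2028, M+4 0.3682, M+6 0.2971, M+8 0.0899; the largest is M+4.
P(M+4) = C(4,2) × 0.45242^2 × 0.54758^2 = 6 × 0.20468386 × 0.29984386 = 0.368239 (base)
P(M) = C(4,0) × 0.45242^4 × 0.54758^0 = 1 × 0.04189548 × 1.0000 = 0.041895
Relative intensity = 0.041895 / 0.368239 × 100 = 11.38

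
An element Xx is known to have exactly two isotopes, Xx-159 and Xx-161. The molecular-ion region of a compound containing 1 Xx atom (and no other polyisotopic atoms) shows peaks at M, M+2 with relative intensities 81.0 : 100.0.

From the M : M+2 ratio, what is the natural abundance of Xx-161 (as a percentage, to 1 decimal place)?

Let p = fractional abundance of Xx-159. I(M+2)/I(M) = [C(1,1)·p^0·(1−p)] / p^1 = 1·(1−p)/p = 100.0/81.0 = 1.2346
(1−p)/p = 1.2346/1 = 1.2346  ⇒  p = 1/(1 + 1.2346) = 0.4475
Xx-159: 44.8%, Xx-161: 55.2%.

55.2%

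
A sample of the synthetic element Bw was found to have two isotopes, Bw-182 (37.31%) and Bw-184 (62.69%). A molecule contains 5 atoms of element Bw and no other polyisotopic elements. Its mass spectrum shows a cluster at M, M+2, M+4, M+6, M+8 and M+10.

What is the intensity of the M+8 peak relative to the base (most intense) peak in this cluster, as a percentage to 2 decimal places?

84.01%

Term probabilities: M 0.0072, M+2 0.0607, M+4 0.2041, M+6 0.3430, M+8 0.2881, M+10 0.0968. Base peak = M+6.
P(M+6) = C(5,3) × 0.3731^2 × 0.6269^3 = 10 × 0.13920361 × 0.24637396 = 0.342961 (base)
P(M+8) = C(5,4) × 0.3731^1 × 0.6269^4 = 5 × 0.3731 × 0.15445184 = 0.288130
Relative intensity = 0.288130 / 0.342961 × 100 = 84.01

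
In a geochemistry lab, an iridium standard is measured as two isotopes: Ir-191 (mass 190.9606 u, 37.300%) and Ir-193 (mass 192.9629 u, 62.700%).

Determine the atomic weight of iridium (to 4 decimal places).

192.2160 u

Weight each isotope mass by its fractional abundance: 0.37300 × 190.9606 + 0.62700 × 192.9629
= 71.22830 + 120.98774 = 192.21604 u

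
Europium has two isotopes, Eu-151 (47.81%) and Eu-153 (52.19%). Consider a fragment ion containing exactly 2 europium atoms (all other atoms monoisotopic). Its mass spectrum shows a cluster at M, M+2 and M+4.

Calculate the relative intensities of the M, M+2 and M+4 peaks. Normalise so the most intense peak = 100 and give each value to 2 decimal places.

45.80 : 100.00 : 54.58

Expanding (0.4781 + 0.5219)^2:
P(M) = 0.4781^2 = 0.228580
P(M+2) = 2 × 0.4781^1 × 0.5219^1 = 0.499041
P(M+4) = 0.5219^2 = 0.272380
The M+2 peak is largest (0.499041); scaling to 100 gives 45.80 : 100.00 : 54.58.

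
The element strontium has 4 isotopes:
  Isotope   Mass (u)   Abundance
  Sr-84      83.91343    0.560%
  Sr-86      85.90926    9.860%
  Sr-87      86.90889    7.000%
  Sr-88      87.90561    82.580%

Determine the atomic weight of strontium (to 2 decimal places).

Ar = Σ fᵢ·mᵢ = 0.00560 × 83.91343 + 0.09860 × 85.90926 + 0.07000 × 86.90889 + 0.82580 × 87.90561
= 0.469915 + 8.470653 + 6.083622 + 72.592453 = 87.616643 u

87.62 u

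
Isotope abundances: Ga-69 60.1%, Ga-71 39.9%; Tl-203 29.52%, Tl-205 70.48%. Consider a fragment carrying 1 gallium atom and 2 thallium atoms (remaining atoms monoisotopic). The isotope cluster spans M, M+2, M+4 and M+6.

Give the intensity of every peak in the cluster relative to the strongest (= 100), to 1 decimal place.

Gallium pattern (n=1): 0.6010 : 0.3990
Thallium pattern (n=2): 0.08714304 : 0.41611392 : 0.49674304
Convolve the two distributions (both contribute in 2-u steps):
  M: 0.6010×0.08714304 = 0.052373
  M+2: 0.6010×0.41611392 + 0.3990×0.08714304 = 0.284855
  M+4: 0.6010×0.49674304 + 0.3990×0.41611392 = 0.464572
  M+6: 0.3990×0.49674304 = 0.198200
Scale to base peak (0.464572) = 100: 11.3 : 61.3 : 100.0 : 42.7

11.3 : 61.3 : 100.0 : 42.7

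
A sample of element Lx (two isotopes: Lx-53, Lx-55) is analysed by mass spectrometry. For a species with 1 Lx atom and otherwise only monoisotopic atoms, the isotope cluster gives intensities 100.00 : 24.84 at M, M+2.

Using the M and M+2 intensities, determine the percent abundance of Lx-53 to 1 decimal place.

80.1%

Write p for the Lx-53 fraction. I(M+2)/I(M) = [C(1,1)·p^0·(1−p)] / p^1 = 1·(1−p)/p = 24.84/100.00 = 0.2484
(1−p)/p = 0.2484/1 = 0.2484  ⇒  p = 1/(1 + 0.2484) = 0.8010
Lx-53: 80.1%, Lx-55: 19.9%.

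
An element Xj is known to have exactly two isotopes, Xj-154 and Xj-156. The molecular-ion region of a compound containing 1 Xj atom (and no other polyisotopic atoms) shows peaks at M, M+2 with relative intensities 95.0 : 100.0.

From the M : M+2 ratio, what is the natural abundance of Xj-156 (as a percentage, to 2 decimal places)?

51.28%

Let p = fractional abundance of Xj-154. I(M+2)/I(M) = [C(1,1)·p^0·(1−p)] / p^1 = 1·(1−p)/p = 100.0/95.0 = 1.0526
(1−p)/p = 1.0526/1 = 1.0526  ⇒  p = 1/(1 + 1.0526) = 0.4872
Xj-154: 48.72%, Xj-156: 51.28%.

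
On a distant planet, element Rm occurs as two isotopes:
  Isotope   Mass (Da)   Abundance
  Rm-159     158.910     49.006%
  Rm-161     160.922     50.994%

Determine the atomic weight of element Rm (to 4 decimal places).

Average mass = Σ (abundance × isotope mass) = 0.49006 × 158.910 + 0.50994 × 160.922
= 77.87543 + 82.06056 = 159.93599 Da

159.9360 Da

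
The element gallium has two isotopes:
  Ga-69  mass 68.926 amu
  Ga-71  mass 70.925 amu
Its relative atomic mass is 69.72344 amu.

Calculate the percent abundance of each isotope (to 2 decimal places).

Ga-69: 60.11%, Ga-71: 39.89%

Writing the weighted mean with unknown fraction x of Ga-69:
68.926·x + 70.925·(1 − x) = 69.72344
(68.926 − 70.925)·x = 69.72344 − 70.925
x = -1.20156 / -1.999 = 0.60108 → 60.11% Ga-69, 39.89% Ga-71.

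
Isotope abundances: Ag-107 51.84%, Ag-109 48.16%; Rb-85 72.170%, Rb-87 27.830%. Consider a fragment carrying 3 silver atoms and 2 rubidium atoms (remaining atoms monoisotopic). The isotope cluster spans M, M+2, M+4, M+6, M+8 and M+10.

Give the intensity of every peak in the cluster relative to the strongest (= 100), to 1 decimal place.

20.5 : 72.8 : 100.0 : 65.7 : 20.5 : 2.4

Silver pattern (n=3): 0.13931407 : 0.38827347 : 0.36071085 : 0.11170161
Rubidium pattern (n=2): 0.52085089 : 0.40169822 : 0.07745089
Convolve the two distributions (both contribute in 2-u steps):
  M: 0.13931407×0.52085089 = 0.072562
  M+2: 0.13931407×0.40169822 + 0.38827347×0.52085089 = 0.258195
  M+4: 0.13931407×0.07745089 + 0.38827347×0.40169822 + 0.36071085×0.52085089 = 0.354635
  M+6: 0.38827347×0.07745089 + 0.36071085×0.40169822 + 0.11170161×0.52085089 = 0.233149
  M+8: 0.36071085×0.07745089 + 0.11170161×0.40169822 = 0.072808
  M+10: 0.11170161×0.07745089 = 0.008651
Scale to base peak (0.354635) = 100: 20.5 : 72.8 : 100.0 : 65.7 : 20.5 : 2.4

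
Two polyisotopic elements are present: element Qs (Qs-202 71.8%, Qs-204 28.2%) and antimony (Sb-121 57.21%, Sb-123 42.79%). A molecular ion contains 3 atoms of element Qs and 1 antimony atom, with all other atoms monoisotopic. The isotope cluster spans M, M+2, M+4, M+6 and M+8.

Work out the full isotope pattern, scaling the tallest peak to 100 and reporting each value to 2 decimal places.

51.92 : 100.00 : 69.78 : 21.11 : 2.35

Element Qs pattern (n=3): 0.37014623 : 0.4361333 : 0.1712947 : 0.02242577
Antimony pattern (n=1): 0.5721 : 0.4279
Convolve the two distributions (both contribute in 2-u steps):
  M: 0.37014623×0.5721 = 0.211761
  M+2: 0.37014623×0.4279 + 0.4361333×0.5721 = 0.407897
  M+4: 0.4361333×0.4279 + 0.1712947×0.5721 = 0.284619
  M+6: 0.1712947×0.4279 + 0.02242577×0.5721 = 0.086127
  M+8: 0.02242577×0.4279 = 0.009596
Scale to base peak (0.407897) = 100: 51.92 : 100.00 : 69.78 : 21.11 : 2.35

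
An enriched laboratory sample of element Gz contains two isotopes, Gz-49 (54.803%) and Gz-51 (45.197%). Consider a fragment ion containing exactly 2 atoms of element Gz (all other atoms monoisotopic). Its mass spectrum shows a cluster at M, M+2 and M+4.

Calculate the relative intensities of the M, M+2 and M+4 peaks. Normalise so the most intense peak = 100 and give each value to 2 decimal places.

The 2 Gz atoms are independent, so intensities follow the terms of (0.54803 + 0.45197)^2.
P(M) = 0.54803^2 = 0.300337
P(M+2) = 2 × 0.54803^1 × 0.45197^1 = 0.495386
P(M+4) = 0.45197^2 = 0.204277
The M+2 peak is largest (0.495386); scaling to 100 gives 60.63 : 100.00 : 41.24.

60.63 : 100.00 : 41.24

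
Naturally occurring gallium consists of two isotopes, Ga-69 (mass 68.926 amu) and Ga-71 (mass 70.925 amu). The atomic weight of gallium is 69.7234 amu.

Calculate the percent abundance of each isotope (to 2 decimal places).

Ga-69: 60.11%, Ga-71: 39.89%

Let x be the fractional abundance of Ga-69; then Ga-71 has abundance 1 − x.
68.926·x + 70.925·(1 − x) = 69.7234
(68.926 − 70.925)·x = 69.7234 − 70.925
x = -1.2016 / -1.999 = 0.60110 → 60.11% Ga-69, 39.89% Ga-71.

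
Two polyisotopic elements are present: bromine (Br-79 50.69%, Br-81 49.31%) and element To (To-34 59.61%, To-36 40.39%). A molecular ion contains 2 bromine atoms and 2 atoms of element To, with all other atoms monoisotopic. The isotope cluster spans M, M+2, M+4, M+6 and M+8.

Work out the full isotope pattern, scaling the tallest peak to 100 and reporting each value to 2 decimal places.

24.74 : 81.66 : 100.00 : 53.83 : 10.75

Bromine pattern (n=2): 0.25694761 : 0.49990478 : 0.24314761
Element To pattern (n=2): 0.35533521 : 0.48152958 : 0.16313521
Convolve the two distributions (both contribute in 2-u steps):
  M: 0.25694761×0.35533521 = 0.091303
  M+2: 0.25694761×0.48152958 + 0.49990478×0.35533521 = 0.301362
  M+4: 0.25694761×0.16313521 + 0.49990478×0.48152958 + 0.24314761×0.35533521 = 0.369035
  M+6: 0.49990478×0.16313521 + 0.24314761×0.48152958 = 0.198635
  M+8: 0.24314761×0.16313521 = 0.039666
Scale to base peak (0.369035) = 100: 24.74 : 81.66 : 100.00 : 53.83 : 10.75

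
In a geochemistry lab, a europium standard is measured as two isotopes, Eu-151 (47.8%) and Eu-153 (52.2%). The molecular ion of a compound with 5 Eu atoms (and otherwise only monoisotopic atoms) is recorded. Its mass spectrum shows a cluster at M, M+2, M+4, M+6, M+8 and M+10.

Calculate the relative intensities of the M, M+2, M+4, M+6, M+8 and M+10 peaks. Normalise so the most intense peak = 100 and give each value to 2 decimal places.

Each Eu atom is independently Eu-151 (p = 0.478) or Eu-153 (q = 0.522); the cluster is the binomial expansion (p + q)^5.
P(M) = 0.478^5 = 0.024954
P(M+2) = 5 × 0.478^4 × 0.522^1 = 0.136255
P(M+4) = 10 × 0.478^3 × 0.522^2 = 0.297594
P(M+6) = 10 × 0.478^2 × 0.522^3 = 0.324988
P(M+8) = 5 × 0.478^1 × 0.522^4 = 0.177452
P(M+10) = 0.522^5 = 0.038757
The M+6 peak is largest (0.324988); scaling to 100 gives 7.68 : 41.93 : 91.57 : 100.00 : 54.60 : 11.93.

7.68 : 41.93 : 91.57 : 100.00 : 54.60 : 11.93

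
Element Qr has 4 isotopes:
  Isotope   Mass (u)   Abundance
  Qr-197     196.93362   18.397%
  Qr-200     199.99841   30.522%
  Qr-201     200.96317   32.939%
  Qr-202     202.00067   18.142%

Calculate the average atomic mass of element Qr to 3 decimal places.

200.116 u

The abundance-weighted mean is 0.18397 × 196.93362 + 0.30522 × 199.99841 + 0.32939 × 200.96317 + 0.18142 × 202.00067
= 36.229878 + 61.043515 + 66.195259 + 36.646962 = 200.115614 u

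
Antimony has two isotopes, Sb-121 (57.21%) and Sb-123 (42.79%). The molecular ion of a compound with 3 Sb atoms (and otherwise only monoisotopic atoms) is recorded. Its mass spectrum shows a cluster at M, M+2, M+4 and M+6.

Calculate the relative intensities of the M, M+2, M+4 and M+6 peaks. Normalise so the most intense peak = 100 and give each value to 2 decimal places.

44.57 : 100.00 : 74.79 : 18.65

The 3 Sb atoms are independent, so intensities follow the terms of (0.5721 + 0.4279)^3.
P(M) = 0.5721^3 = 0.187247
P(M+2) = 3 × 0.5721^2 × 0.4279^1 = 0.420153
P(M+4) = 3 × 0.5721^1 × 0.4279^2 = 0.314252
P(M+6) = 0.4279^3 = 0.078348
The M+2 peak is largest (0.420153); scaling to 100 gives 44.57 : 100.00 : 74.79 : 18.65.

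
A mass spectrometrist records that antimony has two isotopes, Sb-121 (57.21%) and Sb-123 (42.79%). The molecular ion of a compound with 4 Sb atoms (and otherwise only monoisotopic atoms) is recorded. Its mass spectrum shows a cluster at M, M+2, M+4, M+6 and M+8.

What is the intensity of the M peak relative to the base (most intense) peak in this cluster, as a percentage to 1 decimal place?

Binomial terms of (0.5721 + 0.4279)^4: M 0.1071, M+2 0.3205, M+4 0.3596, M+6 0.1793, M+8 0.0335 → M+4 is the base peak.
P(M+4) = C(4,2) × 0.5721^2 × 0.4279^2 = 6 × 0.32729841 × 0.18309841 = 0.359567 (base)
P(M) = C(4,0) × 0.5721^4 × 0.4279^0 = 1 × 0.10712425 × 1.0000 = 0.107124
Relative intensity = 0.107124 / 0.359567 × 100 = 29.8

29.8%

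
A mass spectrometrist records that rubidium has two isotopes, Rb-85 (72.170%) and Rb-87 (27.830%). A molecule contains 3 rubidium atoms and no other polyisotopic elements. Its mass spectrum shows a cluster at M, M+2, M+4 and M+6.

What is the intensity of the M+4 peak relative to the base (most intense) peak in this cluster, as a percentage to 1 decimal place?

(0.72170 + 0.27830)^3 gives M 0.3759, M+2 0.4349, M+4 0.1677, M+6 0.0216; the largest is M+2.
P(M+2) = C(3,1) × 0.72170^2 × 0.27830^1 = 3 × 0.52085089 × 0.2783 = 0.434858 (base)
P(M+4) = C(3,2) × 0.72170^1 × 0.27830^2 = 3 × 0.7217 × 0.07745089 = 0.167689
Relative intensity = 0.167689 / 0.434858 × 100 = 38.6

38.6%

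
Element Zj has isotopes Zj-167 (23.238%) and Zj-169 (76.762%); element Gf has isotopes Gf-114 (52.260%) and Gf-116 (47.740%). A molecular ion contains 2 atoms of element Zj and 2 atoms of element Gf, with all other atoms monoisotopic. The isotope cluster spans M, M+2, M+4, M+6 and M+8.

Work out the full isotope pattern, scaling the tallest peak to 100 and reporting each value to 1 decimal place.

3.9 : 33.1 : 93.6 : 100.0 : 35.8

Element Zj pattern (n=2): 0.05400046 : 0.35675907 : 0.58924046
Element Gf pattern (n=2): 0.27311076 : 0.49897848 : 0.22791076
Convolve the two distributions (both contribute in 2-u steps):
  M: 0.05400046×0.27311076 = 0.014748
  M+2: 0.05400046×0.49897848 + 0.35675907×0.27311076 = 0.124380
  M+4: 0.05400046×0.22791076 + 0.35675907×0.49897848 + 0.58924046×0.27311076 = 0.351250
  M+6: 0.35675907×0.22791076 + 0.58924046×0.49897848 = 0.375328
  M+8: 0.58924046×0.22791076 = 0.134294
Scale to base peak (0.375328) = 100: 3.9 : 33.1 : 93.6 : 100.0 : 35.8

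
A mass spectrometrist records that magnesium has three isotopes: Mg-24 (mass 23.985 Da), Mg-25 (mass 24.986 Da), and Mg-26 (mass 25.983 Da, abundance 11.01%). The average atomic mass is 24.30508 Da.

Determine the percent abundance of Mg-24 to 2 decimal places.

78.99%

Let x and y be the fractions of Mg-24 and Mg-25. Then x + y = 1 − 0.1101 = 0.8899 and 23.985x + 24.986y = 24.30508 − 0.1101×25.983 = 21.4443517.
Substituting: 23.985x + 24.986(0.8899 − x) = 21.4443517
(23.985 − 24.986)x = -0.7906897  ⇒  x = 0.78990, y = 0.10000
Mg-24: 78.99%, Mg-25: 10.00%.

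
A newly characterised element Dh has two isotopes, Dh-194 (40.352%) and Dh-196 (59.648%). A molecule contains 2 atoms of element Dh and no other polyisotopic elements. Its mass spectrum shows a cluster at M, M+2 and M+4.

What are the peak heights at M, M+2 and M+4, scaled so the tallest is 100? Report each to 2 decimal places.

33.83 : 100.00 : 73.91

Expanding (0.40352 + 0.59648)^2:
P(M) = 0.40352^2 = 0.162828
P(M+2) = 2 × 0.40352^1 × 0.59648^1 = 0.481383
P(M+4) = 0.59648^2 = 0.355788
The M+2 peak is largest (0.481383); scaling to 100 gives 33.83 : 100.00 : 73.91.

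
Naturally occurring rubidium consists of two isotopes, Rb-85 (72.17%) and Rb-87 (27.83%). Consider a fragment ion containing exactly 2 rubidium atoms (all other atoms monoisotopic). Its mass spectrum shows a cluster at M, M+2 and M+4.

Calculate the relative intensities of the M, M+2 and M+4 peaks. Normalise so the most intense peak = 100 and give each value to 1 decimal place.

100.0 : 77.1 : 14.9

Expanding (0.7217 + 0.2783)^2:
P(M) = 0.7217^2 = 0.520851
P(M+2) = 2 × 0.7217^1 × 0.2783^1 = 0.401698
P(M+4) = 0.2783^2 = 0.077451
The M peak is largest (0.520851); scaling to 100 gives 100.0 : 77.1 : 14.9.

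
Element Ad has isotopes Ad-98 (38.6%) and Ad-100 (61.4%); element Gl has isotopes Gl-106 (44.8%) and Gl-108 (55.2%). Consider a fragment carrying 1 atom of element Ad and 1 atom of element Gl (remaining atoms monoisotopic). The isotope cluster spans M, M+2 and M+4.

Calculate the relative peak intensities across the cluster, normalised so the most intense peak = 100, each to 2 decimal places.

35.43 : 100.00 : 69.43

Element Ad pattern (n=1): 0.3860 : 0.6140
Element Gl pattern (n=1): 0.4480 : 0.5520
Convolve the two distributions (both contribute in 2-u steps):
  M: 0.3860×0.4480 = 0.172928
  M+2: 0.3860×0.5520 + 0.6140×0.4480 = 0.488144
  M+4: 0.6140×0.5520 = 0.338928
Scale to base peak (0.488144) = 100: 35.43 : 100.00 : 69.43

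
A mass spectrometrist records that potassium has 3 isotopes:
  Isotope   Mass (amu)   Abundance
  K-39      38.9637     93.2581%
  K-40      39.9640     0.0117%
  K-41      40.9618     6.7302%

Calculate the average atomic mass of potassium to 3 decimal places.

39.098 amu

The abundance-weighted mean is 0.932581 × 38.9637 + 0.000117 × 39.9640 + 0.067302 × 40.9618
= 36.33681 + 0.00468 + 2.75681 = 39.09830 amu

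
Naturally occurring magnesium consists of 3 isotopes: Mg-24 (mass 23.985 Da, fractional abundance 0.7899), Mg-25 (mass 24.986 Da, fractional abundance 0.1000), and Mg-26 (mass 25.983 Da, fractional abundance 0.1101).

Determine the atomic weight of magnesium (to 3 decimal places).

Average mass = Σ (abundance × isotope mass) = 0.7899 × 23.985 + 0.1000 × 24.986 + 0.1101 × 25.983
= 18.9458 + 2.4986 + 2.8607 = 24.3051 Da

24.305 Da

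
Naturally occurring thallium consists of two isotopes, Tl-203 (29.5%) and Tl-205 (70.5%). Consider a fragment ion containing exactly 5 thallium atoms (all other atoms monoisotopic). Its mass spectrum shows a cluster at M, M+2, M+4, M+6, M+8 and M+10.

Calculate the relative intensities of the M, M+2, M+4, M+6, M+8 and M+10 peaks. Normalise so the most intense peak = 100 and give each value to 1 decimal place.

Each Tl atom is independently Tl-203 (p = 0.295) or Tl-205 (q = 0.705); the cluster is the binomial expansion (p + q)^5.
P(M) = 0.295^5 = 0.002234
P(M+2) = 5 × 0.295^4 × 0.705^1 = 0.026696
P(M+4) = 10 × 0.295^3 × 0.705^2 = 0.127598
P(M+6) = 10 × 0.295^2 × 0.705^3 = 0.304938
P(M+8) = 5 × 0.295^1 × 0.705^4 = 0.364375
P(M+10) = 0.705^5 = 0.174159
The M+8 peak is largest (0.364375); scaling to 100 gives 0.6 : 7.3 : 35.0 : 83.7 : 100.0 : 47.8.

0.6 : 7.3 : 35.0 : 83.7 : 100.0 : 47.8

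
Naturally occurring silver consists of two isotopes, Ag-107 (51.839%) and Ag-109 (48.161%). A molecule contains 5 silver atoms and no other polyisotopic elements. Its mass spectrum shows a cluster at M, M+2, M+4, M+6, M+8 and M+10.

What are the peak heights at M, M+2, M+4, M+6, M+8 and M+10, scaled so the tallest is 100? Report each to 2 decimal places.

Expanding (0.51839 + 0.48161)^5:
P(M) = 0.51839^5 = 0.037435
P(M+2) = 5 × 0.51839^4 × 0.48161^1 = 0.173897
P(M+4) = 10 × 0.51839^3 × 0.48161^2 = 0.323118
P(M+6) = 10 × 0.51839^2 × 0.48161^3 = 0.300192
P(M+8) = 5 × 0.51839^1 × 0.48161^4 = 0.139447
P(M+10) = 0.48161^5 = 0.025911
The M+4 peak is largest (0.323118); scaling to 100 gives 11.59 : 53.82 : 100.00 : 92.90 : 43.16 : 8.02.

11.59 : 53.82 : 100.00 : 92.90 : 43.16 : 8.02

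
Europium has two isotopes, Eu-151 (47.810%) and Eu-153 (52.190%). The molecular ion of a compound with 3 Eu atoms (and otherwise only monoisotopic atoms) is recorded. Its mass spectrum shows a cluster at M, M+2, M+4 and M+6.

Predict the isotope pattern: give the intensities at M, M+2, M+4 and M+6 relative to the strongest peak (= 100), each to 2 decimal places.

Expanding (0.47810 + 0.52190)^3:
P(M) = 0.47810^3 = 0.109284
P(M+2) = 3 × 0.47810^2 × 0.52190^1 = 0.357887
P(M+4) = 3 × 0.47810^1 × 0.52190^2 = 0.390674
P(M+6) = 0.52190^3 = 0.142155
The M+4 peak is largest (0.390674); scaling to 100 gives 27.97 : 91.61 : 100.00 : 36.39.

27.97 : 91.61 : 100.00 : 36.39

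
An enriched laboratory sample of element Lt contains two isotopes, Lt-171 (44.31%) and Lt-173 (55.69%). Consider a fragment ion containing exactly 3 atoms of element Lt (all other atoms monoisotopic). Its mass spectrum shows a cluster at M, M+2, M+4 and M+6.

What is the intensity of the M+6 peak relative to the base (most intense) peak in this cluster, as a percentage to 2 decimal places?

Binomial terms of (0.4431 + 0.5569)^3: M 0.0870, M+2 0.3280, M+4 0.4123, M+6 0.1727 → M+4 is the base peak.
P(M+4) = C(3,2) × 0.4431^1 × 0.5569^2 = 3 × 0.4431 × 0.31013761 = 0.412266 (base)
P(M+6) = C(3,3) × 0.4431^0 × 0.5569^3 = 1 × 1.0000 × 0.17271564 = 0.172716
Relative intensity = 0.172716 / 0.412266 × 100 = 41.89

41.89%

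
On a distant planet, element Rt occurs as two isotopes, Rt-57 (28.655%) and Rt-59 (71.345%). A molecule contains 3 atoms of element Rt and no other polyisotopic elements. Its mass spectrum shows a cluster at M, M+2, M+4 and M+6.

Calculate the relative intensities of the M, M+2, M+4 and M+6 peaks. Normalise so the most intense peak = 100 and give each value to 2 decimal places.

Expanding (0.28655 + 0.71345)^3:
P(M) = 0.28655^3 = 0.023529
P(M+2) = 3 × 0.28655^2 × 0.71345^1 = 0.175746
P(M+4) = 3 × 0.28655^1 × 0.71345^2 = 0.437571
P(M+6) = 0.71345^3 = 0.363154
The M+4 peak is largest (0.437571); scaling to 100 gives 5.38 : 40.16 : 100.00 : 82.99.

5.38 : 40.16 : 100.00 : 82.99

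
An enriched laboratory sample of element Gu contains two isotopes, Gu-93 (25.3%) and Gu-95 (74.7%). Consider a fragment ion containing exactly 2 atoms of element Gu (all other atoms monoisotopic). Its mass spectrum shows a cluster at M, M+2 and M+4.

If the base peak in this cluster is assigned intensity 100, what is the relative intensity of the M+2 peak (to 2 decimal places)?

(0.253 + 0.747)^2 gives M 0.0640, M+2 0.3780, M+4 0.5580; the largest is M+4.
P(M+4) = C(2,2) × 0.253^0 × 0.747^2 = 1 × 1.0000 × 0.558009 = 0.558009 (base)
P(M+2) = C(2,1) × 0.253^1 × 0.747^1 = 2 × 0.2530 × 0.7470 = 0.377982
Relative intensity = 0.377982 / 0.558009 × 100 = 67.74

67.74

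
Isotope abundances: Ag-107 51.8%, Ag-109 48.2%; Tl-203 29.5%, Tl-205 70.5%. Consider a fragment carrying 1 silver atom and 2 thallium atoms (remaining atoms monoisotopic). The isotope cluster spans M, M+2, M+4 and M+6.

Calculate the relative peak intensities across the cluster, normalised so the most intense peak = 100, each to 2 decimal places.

Silver pattern (n=1): 0.5180 : 0.4820
Thallium pattern (n=2): 0.087025 : 0.41595 : 0.497025
Convolve the two distributions (both contribute in 2-u steps):
  M: 0.5180×0.087025 = 0.045079
  M+2: 0.5180×0.41595 + 0.4820×0.087025 = 0.257408
  M+4: 0.5180×0.497025 + 0.4820×0.41595 = 0.457947
  M+6: 0.4820×0.497025 = 0.239566
Scale to base peak (0.457947) = 100: 9.84 : 56.21 : 100.00 : 52.31

9.84 : 56.21 : 100.00 : 52.31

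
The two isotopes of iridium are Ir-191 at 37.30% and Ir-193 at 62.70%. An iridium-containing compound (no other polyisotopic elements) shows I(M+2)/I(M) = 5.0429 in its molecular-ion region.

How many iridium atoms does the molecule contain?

The M+2/M ratio from n Ir atoms is n · q/p = n · 0.6270/0.3730.
n = 5.0429 × 0.3730/0.6270 = 3.00 ≈ 3

3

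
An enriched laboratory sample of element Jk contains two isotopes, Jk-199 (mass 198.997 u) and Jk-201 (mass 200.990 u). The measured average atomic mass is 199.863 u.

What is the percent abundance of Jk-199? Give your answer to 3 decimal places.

Writing the weighted mean with unknown fraction x of Jk-199:
198.997·x + 200.990·(1 − x) = 199.863
(198.997 − 200.990)·x = 199.863 − 200.990
x = -1.127 / -1.993 = 0.56548 → 56.548% Jk-199, 43.452% Jk-201.

56.548%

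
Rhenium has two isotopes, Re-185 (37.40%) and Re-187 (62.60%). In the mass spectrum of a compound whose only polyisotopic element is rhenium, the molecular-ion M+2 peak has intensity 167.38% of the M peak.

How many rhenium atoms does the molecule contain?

With n Re atoms, P(M+2)/P(M) = C(n,1)·p^(n−1)q / p^n = n·q/p = n · 0.6260/0.3740.
n = 1.6738 × 0.3740/0.6260 = 1.00 ≈ 1

1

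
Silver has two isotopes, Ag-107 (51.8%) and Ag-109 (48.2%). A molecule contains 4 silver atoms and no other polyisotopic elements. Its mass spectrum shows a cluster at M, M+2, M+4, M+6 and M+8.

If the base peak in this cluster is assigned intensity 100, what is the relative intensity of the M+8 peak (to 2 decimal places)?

Term probabilities: M 0.0720, M+2 0.2680, M+4 0.3740, M+6 0.2320, M+8 0.0540. Base peak = M+4.
P(M+4) = C(4,2) × 0.518^2 × 0.482^2 = 6 × 0.268324 × 0.232324 = 0.374029 (base)
P(M+8) = C(4,4) × 0.518^0 × 0.482^4 = 1 × 1.0000 × 0.05397444 = 0.053974
Relative intensity = 0.053974 / 0.374029 × 100 = 14.43

14.43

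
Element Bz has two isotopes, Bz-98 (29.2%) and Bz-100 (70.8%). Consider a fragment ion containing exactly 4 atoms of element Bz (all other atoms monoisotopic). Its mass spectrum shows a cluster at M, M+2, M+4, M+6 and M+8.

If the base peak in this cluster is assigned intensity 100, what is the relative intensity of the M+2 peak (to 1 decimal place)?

Binomial terms of (0.292 + 0.708)^4: M 0.0073, M+2 0.0705, M+4 0.2564, M+6 0.4145, M+8 0.2513 → M+6 is the base peak.
P(M+6) = C(4,3) × 0.292^1 × 0.708^3 = 4 × 0.2920 × 0.35489491 = 0.414517 (base)
P(M+2) = C(4,1) × 0.292^3 × 0.708^1 = 4 × 0.02489709 × 0.7080 = 0.070509
Relative intensity = 0.070509 / 0.414517 × 100 = 17.0

17.0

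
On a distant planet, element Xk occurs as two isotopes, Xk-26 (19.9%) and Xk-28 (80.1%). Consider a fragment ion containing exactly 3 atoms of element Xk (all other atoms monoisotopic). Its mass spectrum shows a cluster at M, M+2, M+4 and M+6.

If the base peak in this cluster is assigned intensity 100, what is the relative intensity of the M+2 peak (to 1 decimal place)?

18.5

Binomial terms of (0.199 + 0.801)^3: M 0.0079, M+2 0.0952, M+4 0.3830, M+6 0.5139 → M+6 is the base peak.
P(M+6) = C(3,3) × 0.199^0 × 0.801^3 = 1 × 1.0000 × 0.5139224 = 0.513922 (base)
P(M+2) = C(3,1) × 0.199^2 × 0.801^1 = 3 × 0.039601 × 0.8010 = 0.095161
Relative intensity = 0.095161 / 0.513922 × 100 = 18.5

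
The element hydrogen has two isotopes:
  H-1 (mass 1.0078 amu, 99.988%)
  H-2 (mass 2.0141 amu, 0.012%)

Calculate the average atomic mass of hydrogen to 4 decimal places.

The abundance-weighted mean is 0.99988 × 1.0078 + 0.00012 × 2.0141
= 1.00768 + 0.00024 = 1.00792 amu

1.0079 amu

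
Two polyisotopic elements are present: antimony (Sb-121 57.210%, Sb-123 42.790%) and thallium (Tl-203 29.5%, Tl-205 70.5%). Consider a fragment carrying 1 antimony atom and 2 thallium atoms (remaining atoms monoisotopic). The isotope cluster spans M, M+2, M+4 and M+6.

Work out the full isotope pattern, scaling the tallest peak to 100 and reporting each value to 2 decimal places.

10.77 : 59.52 : 100.00 : 46.00

Antimony pattern (n=1): 0.5721 : 0.4279
Thallium pattern (n=2): 0.087025 : 0.41595 : 0.497025
Convolve the two distributions (both contribute in 2-u steps):
  M: 0.5721×0.087025 = 0.049787
  M+2: 0.5721×0.41595 + 0.4279×0.087025 = 0.275203
  M+4: 0.5721×0.497025 + 0.4279×0.41595 = 0.462333
  M+6: 0.4279×0.497025 = 0.212677
Scale to base peak (0.462333) = 100: 10.77 : 59.52 : 100.00 : 46.00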